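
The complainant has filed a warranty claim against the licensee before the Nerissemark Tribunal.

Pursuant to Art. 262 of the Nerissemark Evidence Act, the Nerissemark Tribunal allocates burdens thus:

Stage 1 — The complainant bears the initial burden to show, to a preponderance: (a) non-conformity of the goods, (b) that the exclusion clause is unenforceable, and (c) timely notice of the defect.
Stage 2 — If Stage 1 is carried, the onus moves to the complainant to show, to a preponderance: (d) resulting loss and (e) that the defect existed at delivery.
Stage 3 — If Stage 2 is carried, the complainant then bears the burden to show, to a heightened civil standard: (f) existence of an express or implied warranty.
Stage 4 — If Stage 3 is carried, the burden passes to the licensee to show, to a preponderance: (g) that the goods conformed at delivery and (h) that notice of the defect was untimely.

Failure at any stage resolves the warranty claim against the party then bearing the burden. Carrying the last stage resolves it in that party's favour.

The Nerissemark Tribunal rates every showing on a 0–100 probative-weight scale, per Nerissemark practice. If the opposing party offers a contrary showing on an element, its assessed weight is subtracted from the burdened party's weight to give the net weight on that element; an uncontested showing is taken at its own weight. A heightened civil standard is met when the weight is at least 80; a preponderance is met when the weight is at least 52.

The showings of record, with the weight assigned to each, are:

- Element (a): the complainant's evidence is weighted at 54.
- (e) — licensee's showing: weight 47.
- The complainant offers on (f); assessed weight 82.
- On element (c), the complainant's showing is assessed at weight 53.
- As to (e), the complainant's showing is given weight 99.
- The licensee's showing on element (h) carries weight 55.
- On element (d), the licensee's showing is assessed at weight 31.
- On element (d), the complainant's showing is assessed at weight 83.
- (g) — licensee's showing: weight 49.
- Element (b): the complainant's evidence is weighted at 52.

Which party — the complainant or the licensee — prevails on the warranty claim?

Stage 1 — burden on complainant; standard: a preponderance (weight is at least 52).
    (a): 54 ≥ 52 [met]
    (b): 52 ≥ 52 [met]
    (c): 53 ≥ 52 [met]
  All elements met. The complainant retains the burden for Stage 2.
Stage 2 — burden on complainant; standard: a preponderance (weight is at least 52).
    (d): 83 − 31 = 52 ≥ 52 [met]
    (e): 99 − 47 = 52 ≥ 52 [met]
  Stage 2 carried; the burden remains with the complainant.
Stage 3 — burden on complainant; standard: a heightened civil standard (weight is at least 80).
    (f): 82 ≥ 80 [met]
  Stage 3 is satisfied; the onus moves to the licensee.
Stage 4 — burden on licensee; standard: a preponderance (weight is at least 52).
    (g): 49 < 52 [not met]
    (h): 55 ≥ 52 [met]
  Not every element is met, so the licensee fails to carry Stage 4.
So the complainant prevails.

complainant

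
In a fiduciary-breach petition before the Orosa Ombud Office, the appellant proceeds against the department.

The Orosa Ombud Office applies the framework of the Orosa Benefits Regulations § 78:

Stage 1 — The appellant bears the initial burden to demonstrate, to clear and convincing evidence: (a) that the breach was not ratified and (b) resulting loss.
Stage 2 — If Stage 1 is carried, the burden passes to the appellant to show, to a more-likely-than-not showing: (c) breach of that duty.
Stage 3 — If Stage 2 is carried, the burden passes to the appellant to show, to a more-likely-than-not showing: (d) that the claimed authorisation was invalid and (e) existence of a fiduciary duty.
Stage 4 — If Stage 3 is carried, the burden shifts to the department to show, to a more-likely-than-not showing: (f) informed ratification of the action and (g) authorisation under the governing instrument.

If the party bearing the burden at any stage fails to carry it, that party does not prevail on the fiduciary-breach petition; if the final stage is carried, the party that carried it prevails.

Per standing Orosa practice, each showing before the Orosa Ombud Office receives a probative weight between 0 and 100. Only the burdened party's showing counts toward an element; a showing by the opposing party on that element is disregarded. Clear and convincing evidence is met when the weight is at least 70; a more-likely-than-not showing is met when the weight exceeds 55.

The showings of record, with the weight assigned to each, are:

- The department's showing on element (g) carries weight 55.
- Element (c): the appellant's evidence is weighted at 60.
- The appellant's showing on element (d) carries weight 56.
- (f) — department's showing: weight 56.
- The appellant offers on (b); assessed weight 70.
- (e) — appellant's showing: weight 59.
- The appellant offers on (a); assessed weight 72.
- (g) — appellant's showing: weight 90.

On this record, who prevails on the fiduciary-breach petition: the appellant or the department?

At Stage 1 the appellant must meet clear and convincing evidence (weight is at least 70): on (a) the weight is 72, which does reach 70, so (a) meets the standard; on (b) the weight is 70, which does reach 70, so (b) meets the standard.
  Stage 1 carried; the burden remains with the appellant.
At Stage 2 the appellant must meet a more-likely-than-not showing (weight exceeds 55): on (c) the weight is 60, > 55, so (c) meets the standard.
  Stage 2 carried; the burden remains with the appellant.
At Stage 3 the appellant must meet a more-likely-than-not showing (weight exceeds 55): on (d) the weight is 56, which does exceed 55, so (d) meets the standard; on (e) the weight is 59, > 55, so (e) meets the standard.
  The appellant carries Stage 3; the department now bears the burden.
At Stage 4 the department must meet a more-likely-than-not showing (weight exceeds 55): on (f) the weight is 56, > 55, so (f) meets the standard; on (g) the weight is 55 (the appellant's 90 is given no effect), which does not exceed 55, so (g) does not meet the standard.
  The department does not carry Stage 4.
The analysis ends at Stage 4; the appellant prevails.

appellant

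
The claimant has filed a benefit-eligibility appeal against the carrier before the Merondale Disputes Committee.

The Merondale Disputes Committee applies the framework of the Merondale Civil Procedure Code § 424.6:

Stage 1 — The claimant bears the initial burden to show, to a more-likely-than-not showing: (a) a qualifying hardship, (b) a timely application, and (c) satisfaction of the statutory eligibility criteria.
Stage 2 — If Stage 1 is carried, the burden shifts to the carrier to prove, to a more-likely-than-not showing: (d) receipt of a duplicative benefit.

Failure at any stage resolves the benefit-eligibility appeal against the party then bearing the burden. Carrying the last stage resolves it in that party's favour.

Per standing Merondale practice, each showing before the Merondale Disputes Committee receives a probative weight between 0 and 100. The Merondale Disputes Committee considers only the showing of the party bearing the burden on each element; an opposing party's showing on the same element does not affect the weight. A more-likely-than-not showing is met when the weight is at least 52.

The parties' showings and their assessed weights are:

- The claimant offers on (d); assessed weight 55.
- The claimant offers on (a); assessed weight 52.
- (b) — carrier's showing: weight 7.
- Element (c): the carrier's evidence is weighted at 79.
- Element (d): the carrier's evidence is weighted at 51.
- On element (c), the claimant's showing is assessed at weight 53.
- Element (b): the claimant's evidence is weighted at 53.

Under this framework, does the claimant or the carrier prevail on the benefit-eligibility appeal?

Stage 1 — burden on claimant; standard: a more-likely-than-not showing (weight is at least 52).
    (a): 52 ≥ 52 [met]
    (b): 53 (carrier's 7 disregarded) ≥ 52 [met]
    (c): 53 (carrier's 79 disregarded) ≥ 52 [met]
  Stage 1 is satisfied; the onus moves to the carrier.
Stage 2 — burden on carrier; standard: a more-likely-than-not showing (weight is at least 52).
    (d): 51 (claimant's 55 disregarded) < 52 [not met]
  Stage 2 not carried; the carrier fails its burden.
The analysis ends at Stage 2; the claimant prevails.

claimant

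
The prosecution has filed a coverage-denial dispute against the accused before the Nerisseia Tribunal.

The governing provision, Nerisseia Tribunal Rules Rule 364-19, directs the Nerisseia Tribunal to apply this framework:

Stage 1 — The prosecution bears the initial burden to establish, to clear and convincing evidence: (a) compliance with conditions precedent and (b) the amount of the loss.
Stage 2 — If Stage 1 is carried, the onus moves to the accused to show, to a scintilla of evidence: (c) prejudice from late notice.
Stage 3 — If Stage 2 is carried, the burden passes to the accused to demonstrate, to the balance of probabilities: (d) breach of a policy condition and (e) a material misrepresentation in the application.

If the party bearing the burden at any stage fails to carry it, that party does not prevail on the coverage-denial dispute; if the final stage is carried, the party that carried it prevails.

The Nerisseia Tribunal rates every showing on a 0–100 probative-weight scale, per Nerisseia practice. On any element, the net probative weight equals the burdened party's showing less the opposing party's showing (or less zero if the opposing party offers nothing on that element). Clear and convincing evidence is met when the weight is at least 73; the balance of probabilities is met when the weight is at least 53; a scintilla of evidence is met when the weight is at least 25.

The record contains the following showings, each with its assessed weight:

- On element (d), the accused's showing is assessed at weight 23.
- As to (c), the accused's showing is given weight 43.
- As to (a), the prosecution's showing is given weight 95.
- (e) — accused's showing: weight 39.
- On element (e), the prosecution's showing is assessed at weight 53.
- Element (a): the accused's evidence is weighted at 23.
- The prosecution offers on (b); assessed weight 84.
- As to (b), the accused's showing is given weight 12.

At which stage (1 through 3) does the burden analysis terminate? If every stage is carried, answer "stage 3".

Stage 1 — burden on prosecution; standard: clear and convincing evidence (weight is at least 73).
    (a): 95 − 23 = 72 < 73 [not met]
    (b): 84 − 12 = 72 < 73 [not met]
  Not every element is met, so the prosecution fails to carry Stage 1.
So the accused prevails.

stage 1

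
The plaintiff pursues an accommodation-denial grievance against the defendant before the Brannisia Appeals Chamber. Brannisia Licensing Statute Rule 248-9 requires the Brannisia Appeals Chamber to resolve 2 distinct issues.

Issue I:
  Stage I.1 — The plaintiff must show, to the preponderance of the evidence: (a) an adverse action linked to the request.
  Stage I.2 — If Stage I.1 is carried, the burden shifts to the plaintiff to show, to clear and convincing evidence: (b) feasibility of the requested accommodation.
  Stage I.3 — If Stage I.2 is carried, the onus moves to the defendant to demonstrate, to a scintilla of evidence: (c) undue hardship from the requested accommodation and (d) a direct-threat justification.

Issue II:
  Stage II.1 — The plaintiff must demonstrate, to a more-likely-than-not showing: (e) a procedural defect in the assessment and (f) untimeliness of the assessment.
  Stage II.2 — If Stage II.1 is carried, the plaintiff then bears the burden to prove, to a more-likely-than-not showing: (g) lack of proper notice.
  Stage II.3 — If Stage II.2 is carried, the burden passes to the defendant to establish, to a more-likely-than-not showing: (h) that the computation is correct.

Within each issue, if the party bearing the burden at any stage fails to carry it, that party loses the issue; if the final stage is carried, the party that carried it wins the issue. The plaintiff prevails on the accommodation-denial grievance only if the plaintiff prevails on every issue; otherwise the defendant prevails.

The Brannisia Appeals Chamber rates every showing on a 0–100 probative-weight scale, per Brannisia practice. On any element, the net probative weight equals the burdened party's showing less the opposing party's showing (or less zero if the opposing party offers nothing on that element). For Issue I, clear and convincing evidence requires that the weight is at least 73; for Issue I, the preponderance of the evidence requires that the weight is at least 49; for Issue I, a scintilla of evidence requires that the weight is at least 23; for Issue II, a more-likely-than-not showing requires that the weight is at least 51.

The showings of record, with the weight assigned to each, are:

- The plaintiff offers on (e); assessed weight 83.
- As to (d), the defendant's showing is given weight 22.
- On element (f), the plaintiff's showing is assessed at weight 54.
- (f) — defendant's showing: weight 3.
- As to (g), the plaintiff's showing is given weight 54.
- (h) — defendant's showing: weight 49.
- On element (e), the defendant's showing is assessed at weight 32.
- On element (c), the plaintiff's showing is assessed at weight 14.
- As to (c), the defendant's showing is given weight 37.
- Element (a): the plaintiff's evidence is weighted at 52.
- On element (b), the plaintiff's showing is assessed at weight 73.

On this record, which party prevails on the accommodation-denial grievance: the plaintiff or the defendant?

plaintiff

— Issue I —
Stage I.1 (plaintiff, the preponderance of the evidence, weight is at least 49): (a) 52 ≥ 49 — meets.
  Stage I.1 is satisfied; the plaintiff continues to bear the burden.
Stage I.2 (plaintiff, clear and convincing evidence, weight is at least 73): (b) 73 ≥ 73 — meets.
  Stage I.2 is satisfied; the onus moves to the defendant.
Stage I.3 (defendant, a scintilla of evidence, weight is at least 23): (c) net 37−14=23 ≥ 23 — meets; (d) 22 < 23 — fails.
  Stage I.3 not carried; the defendant fails its burden.
The analysis ends at Stage I.3; the plaintiff prevails on this issue.
— Issue II —
Stage II.1 (plaintiff, a more-likely-than-not showing, weight is at least 51): (e) net 83−32=51 ≥ 51 — meets; (f) net 54−3=51 ≥ 51 — meets.
  All elements met. The plaintiff retains the burden for Stage II.2.
Stage II.2 (plaintiff, a more-likely-than-not showing, weight is at least 51): (g) 54 ≥ 51 — meets.
  Stage II.2 is satisfied; the onus moves to the defendant.
Stage II.3 (defendant, a more-likely-than-not showing, weight is at least 51): (h) 49 < 51 — fails.
  The defendant does not carry Stage II.3.
The analysis ends at Stage II.3; the plaintiff prevails on this issue.
Per-issue: Issue I → plaintiff; Issue II → plaintiff. The plaintiff must prevail on every issue; overall, the plaintiff prevails.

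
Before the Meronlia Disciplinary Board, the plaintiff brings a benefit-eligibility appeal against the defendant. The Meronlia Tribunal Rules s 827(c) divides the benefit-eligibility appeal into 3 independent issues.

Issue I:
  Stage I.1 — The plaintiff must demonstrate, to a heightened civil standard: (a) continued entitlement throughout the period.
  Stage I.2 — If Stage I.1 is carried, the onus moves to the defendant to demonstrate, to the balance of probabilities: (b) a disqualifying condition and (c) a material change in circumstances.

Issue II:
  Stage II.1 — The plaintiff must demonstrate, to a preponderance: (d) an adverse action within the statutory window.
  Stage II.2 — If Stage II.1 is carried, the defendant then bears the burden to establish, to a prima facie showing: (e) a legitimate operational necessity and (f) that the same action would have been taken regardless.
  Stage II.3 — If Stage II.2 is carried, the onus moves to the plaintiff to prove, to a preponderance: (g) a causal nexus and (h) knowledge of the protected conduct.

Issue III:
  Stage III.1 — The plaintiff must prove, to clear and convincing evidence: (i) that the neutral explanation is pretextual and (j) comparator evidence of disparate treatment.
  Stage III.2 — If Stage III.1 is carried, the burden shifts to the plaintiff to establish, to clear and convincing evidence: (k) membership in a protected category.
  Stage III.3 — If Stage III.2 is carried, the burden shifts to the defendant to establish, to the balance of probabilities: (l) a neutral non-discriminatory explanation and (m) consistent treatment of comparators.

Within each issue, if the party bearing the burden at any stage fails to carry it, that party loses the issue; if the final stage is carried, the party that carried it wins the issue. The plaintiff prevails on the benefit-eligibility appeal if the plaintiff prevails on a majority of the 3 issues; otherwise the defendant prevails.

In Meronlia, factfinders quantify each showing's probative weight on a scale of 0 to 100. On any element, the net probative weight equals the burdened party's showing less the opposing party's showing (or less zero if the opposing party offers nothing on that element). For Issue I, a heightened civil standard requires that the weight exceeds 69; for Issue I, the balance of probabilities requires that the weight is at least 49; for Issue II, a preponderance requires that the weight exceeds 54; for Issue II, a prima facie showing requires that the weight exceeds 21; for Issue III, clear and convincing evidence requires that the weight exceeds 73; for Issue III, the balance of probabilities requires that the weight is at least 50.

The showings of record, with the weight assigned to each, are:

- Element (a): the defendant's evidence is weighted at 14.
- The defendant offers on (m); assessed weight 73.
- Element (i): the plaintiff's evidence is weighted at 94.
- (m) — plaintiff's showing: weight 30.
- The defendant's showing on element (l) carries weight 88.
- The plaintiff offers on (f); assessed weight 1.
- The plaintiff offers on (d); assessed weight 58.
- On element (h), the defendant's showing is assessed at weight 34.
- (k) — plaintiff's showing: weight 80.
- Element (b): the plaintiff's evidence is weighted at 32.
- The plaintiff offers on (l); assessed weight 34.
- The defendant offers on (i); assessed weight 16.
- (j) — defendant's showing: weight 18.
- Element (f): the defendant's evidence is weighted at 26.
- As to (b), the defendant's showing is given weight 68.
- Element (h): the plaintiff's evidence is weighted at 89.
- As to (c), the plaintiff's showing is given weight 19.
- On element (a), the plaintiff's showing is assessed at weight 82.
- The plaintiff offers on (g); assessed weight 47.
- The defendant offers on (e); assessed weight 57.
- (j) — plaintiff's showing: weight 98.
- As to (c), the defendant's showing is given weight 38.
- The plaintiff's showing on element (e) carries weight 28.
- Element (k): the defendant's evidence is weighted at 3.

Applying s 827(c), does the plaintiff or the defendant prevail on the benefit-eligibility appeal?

defendant

— Issue I —
Stage I.1 (plaintiff, a heightened civil standard, weight exceeds 69): (a) net 82−14=68 ≤ 69 — fails.
  Stage I.1 not carried; the plaintiff fails its burden.
The defendant prevails on this issue.
— Issue II —
Stage II.1 (plaintiff, a preponderance, weight exceeds 54): (d) 58 > 54 — meets.
  The plaintiff carries Stage II.1; the defendant now bears the burden.
Stage II.2 (defendant, a prima facie showing, weight exceeds 21): (e) net 57−28=29 > 21 — meets; (f) net 26−1=25 > 21 — meets.
  The defendant carries Stage II.2; the plaintiff now bears the burden.
Stage II.3 (plaintiff, a preponderance, weight exceeds 54): (g) 47 ≤ 54 — fails; (h) net 89−34=55 > 54 — meets.
  The plaintiff does not carry Stage II.3.
The analysis ends at Stage II.3; the defendant prevails on this issue.
— Issue III —
Stage III.1 (plaintiff, clear and convincing evidence, weight exceeds 73): (i) net 94−16=78 > 73 — meets; (j) net 98−18=80 > 73 — meets.
  Stage III.1 is satisfied; the plaintiff continues to bear the burden.
Stage III.2 (plaintiff, clear and convincing evidence, weight exceeds 73): (k) net 80−3=77 > 73 — meets.
  Stage III.2 is satisfied; the onus moves to the defendant.
Stage III.3 (defendant, the balance of probabilities, weight is at least 50): (l) net 88−34=54 ≥ 50 — meets; (m) net 73−30=43 < 50 — fails.
  Stage III.3 not carried; the defendant fails its burden.
So the plaintiff prevails on this issue.
Per-issue: Issue I → defendant; Issue II → defendant; Issue III → plaintiff. The plaintiff must prevail on a majority of issues; overall, the defendant prevails.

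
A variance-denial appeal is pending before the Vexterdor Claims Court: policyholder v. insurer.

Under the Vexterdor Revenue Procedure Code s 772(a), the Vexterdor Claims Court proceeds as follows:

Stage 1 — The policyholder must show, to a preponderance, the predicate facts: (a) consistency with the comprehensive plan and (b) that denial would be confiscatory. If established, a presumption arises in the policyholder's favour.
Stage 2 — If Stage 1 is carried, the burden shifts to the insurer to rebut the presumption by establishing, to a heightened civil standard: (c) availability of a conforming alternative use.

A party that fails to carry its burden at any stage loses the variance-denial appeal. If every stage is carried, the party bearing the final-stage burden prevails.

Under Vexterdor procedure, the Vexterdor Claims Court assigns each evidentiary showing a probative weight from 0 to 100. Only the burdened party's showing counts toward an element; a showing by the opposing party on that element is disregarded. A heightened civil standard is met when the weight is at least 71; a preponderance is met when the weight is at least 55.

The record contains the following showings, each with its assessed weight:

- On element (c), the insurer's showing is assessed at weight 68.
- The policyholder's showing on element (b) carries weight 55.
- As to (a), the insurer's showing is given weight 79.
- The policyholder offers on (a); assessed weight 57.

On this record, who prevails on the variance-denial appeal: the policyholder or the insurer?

policyholder

Stage 1 (policyholder, a preponderance, weight is at least 55): (a) 57 (insurer's 79 disregarded) ≥ 55 — meets; (b) 55 ≥ 55 — meets.
  Stage 1 carried; the burden shifts to the insurer.
Stage 2 (insurer, a heightened civil standard, weight is at least 71): (c) 68 < 71 — fails.
  Stage 2 not carried; the insurer fails its burden.
The analysis ends at Stage 2; the policyholder prevails.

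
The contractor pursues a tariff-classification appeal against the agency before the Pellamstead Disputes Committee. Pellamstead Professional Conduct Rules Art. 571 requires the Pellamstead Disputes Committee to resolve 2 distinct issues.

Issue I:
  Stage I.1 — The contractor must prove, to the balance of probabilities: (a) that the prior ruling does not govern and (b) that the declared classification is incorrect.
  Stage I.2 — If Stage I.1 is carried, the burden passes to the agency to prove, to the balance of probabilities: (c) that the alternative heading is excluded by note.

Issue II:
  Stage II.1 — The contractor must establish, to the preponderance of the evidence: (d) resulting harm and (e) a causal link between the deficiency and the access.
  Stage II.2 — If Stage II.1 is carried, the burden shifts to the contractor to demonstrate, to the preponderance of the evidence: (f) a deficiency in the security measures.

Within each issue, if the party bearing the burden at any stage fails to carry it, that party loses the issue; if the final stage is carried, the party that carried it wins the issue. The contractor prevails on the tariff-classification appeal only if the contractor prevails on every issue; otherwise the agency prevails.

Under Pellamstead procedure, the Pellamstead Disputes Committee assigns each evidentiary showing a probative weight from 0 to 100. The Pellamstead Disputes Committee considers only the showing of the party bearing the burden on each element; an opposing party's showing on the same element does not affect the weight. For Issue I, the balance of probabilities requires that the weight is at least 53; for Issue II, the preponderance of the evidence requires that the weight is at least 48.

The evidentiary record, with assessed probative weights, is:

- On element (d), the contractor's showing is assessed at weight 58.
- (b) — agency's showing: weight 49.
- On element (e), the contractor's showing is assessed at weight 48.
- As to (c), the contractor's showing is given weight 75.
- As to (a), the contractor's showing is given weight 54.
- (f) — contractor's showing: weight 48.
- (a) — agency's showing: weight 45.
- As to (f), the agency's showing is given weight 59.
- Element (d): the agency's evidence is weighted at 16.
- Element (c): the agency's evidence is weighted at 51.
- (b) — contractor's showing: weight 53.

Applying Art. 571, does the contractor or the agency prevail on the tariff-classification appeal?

contractor

— Issue I —
Stage I.1 (contractor, the balance of probabilities, weight is at least 53): (a) 54 (agency's 45 disregarded) ≥ 53 — meets; (b) 53 (agency's 49 disregarded) ≥ 53 — meets.
  Stage I.1 is satisfied; the onus moves to the agency.
Stage I.2 (agency, the balance of probabilities, weight is at least 53): (c) 51 (contractor's 75 disregarded) < 53 — fails.
  Not every element is met, so the agency fails to carry Stage I.2.
So the contractor prevails on this issue.
— Issue II —
Stage II.1 — burden on contractor; standard: the preponderance of the evidence (weight is at least 48).
    (d): 58 (agency's 16 disregarded) ≥ 48 [met]
    (e): 48 ≥ 48 [met]
  All elements met. The contractor retains the burden for Stage II.2.
Stage II.2 — burden on contractor; standard: the preponderance of the evidence (weight is at least 48).
    (f): 48 (agency's 59 disregarded) ≥ 48 [met]
  All elements met at the final stage.
Every stage carried; the contractor prevails on this issue.
Per-issue: Issue I → contractor; Issue II → contractor. The contractor must prevail on every issue; overall, the contractor prevails.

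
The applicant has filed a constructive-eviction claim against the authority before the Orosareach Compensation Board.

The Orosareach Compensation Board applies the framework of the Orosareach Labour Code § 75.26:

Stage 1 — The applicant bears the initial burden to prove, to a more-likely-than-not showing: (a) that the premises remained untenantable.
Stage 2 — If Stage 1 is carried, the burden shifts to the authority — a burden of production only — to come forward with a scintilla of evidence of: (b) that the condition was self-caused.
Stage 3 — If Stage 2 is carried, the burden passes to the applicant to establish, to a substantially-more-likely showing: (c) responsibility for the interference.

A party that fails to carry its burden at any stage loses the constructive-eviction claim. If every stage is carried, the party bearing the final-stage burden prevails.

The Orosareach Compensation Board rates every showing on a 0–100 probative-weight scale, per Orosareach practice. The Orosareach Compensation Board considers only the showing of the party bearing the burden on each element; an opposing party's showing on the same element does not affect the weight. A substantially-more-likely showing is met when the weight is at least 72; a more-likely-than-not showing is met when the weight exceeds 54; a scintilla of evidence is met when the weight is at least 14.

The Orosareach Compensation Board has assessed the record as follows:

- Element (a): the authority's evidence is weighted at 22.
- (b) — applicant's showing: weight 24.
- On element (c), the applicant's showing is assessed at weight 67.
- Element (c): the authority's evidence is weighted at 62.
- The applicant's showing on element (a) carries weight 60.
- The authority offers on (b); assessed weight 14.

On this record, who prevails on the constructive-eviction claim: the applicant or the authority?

authority

Stage 1 (applicant, a more-likely-than-not showing, weight exceeds 54): (a) 60 (authority's 22 disregarded) > 54 — meets.
  The applicant carries Stage 1; the authority now bears the burden.
Stage 2 (authority, a scintilla of evidence, weight is at least 14): (b) 14 (applicant's 24 disregarded) ≥ 14 — meets.
  Stage 2 carried; the burden shifts to the applicant.
Stage 3 (applicant, a substantially-more-likely showing, weight is at least 72): (c) 67 (authority's 62 disregarded) < 72 — fails.
  The applicant does not carry Stage 3.
The authority prevails.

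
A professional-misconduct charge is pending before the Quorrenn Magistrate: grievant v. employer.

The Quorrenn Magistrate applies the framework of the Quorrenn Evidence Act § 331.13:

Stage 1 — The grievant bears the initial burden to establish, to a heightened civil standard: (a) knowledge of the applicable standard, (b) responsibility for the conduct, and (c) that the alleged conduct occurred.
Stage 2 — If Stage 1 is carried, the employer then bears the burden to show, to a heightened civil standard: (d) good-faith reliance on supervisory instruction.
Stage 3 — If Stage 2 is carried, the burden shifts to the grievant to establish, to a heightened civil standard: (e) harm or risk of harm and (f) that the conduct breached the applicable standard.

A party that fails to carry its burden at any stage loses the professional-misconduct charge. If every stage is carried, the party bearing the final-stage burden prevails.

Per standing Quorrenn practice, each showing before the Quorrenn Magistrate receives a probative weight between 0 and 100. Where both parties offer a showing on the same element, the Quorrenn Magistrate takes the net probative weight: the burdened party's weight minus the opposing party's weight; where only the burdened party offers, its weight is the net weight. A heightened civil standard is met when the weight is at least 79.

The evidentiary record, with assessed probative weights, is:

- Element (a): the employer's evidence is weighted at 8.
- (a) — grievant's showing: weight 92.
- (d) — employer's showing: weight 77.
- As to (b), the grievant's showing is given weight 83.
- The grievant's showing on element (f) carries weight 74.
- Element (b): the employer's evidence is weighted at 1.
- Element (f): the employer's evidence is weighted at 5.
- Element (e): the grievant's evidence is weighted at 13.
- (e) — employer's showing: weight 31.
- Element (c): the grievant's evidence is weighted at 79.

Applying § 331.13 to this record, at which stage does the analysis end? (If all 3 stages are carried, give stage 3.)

At Stage 1 the grievant must meet a heightened civil standard (weight is at least 79): on (a) the weight is 92 less the opposing 8 gives net 84, which does reach 79, so (a) meets the standard; on (b) the weight is 83 less the opposing 1 gives net 82, ≥ 79, so (b) meets the standard; on (c) the weight is 79, ≥ 79, so (c) meets the standard.
  All elements met. The burden passes to the employer.
At Stage 2 the employer must meet a heightened civil standard (weight is at least 79): on (d) the weight is 77, < 79, so (d) does not meet the standard.
  The employer does not carry Stage 2.
So the grievant prevails.

stage 2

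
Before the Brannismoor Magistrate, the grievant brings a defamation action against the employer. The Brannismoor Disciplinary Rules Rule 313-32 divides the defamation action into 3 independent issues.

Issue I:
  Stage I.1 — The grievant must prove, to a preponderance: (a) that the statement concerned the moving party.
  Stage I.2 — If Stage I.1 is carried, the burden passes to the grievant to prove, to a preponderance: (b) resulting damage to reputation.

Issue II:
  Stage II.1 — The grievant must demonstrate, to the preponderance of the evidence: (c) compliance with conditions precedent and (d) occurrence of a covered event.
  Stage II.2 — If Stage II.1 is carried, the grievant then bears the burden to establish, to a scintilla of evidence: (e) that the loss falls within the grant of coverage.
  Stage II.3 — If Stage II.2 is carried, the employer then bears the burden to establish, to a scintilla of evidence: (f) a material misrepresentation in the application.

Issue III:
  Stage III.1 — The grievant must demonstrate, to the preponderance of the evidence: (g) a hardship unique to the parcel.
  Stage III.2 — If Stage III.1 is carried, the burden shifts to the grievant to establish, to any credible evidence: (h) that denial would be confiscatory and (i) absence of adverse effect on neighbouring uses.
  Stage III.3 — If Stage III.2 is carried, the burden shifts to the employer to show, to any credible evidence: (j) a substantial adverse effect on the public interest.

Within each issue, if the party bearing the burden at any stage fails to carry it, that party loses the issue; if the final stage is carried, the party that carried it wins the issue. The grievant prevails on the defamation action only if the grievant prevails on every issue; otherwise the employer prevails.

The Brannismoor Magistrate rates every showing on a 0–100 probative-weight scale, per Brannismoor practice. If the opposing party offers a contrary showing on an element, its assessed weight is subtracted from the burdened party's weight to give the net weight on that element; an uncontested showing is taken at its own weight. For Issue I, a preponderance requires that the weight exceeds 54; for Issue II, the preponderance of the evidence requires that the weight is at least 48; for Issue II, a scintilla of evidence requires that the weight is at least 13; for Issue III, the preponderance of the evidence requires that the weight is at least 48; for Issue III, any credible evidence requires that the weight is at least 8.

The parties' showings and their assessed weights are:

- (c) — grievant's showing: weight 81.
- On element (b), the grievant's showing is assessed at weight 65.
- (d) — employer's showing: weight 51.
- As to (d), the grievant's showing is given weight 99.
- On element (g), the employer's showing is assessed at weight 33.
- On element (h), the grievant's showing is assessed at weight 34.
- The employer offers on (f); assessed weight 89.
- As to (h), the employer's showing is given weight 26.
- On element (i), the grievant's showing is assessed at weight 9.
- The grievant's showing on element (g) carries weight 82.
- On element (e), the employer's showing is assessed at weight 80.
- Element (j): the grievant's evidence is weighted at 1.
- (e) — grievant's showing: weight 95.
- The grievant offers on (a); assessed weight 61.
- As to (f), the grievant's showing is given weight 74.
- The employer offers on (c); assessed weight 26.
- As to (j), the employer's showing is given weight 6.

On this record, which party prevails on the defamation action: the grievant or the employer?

employer

— Issue I —
At Stage I.1 the grievant must meet a preponderance (weight exceeds 54): on (a) the weight is 61, which does exceed 54, so (a) meets the standard.
  Stage I.1 is satisfied; the grievant continues to bear the burden.
At Stage I.2 the grievant must meet a preponderance (weight exceeds 54): on (b) the weight is 65, which does exceed 54, so (b) meets the standard.
  The grievant carries the last stage.
With every stage satisfied, the grievant prevails on this issue.
— Issue II —
Stage II.1 (grievant, the preponderance of the evidence, weight is at least 48): (c) net 81−26=55 ≥ 48 — meets; (d) net 99−51=48 ≥ 48 — meets.
  Stage II.1 is satisfied; the grievant continues to bear the burden.
Stage II.2 (grievant, a scintilla of evidence, weight is at least 13): (e) net 95−80=15 ≥ 13 — meets.
  Stage II.2 is satisfied; the onus moves to the employer.
Stage II.3 (employer, a scintilla of evidence, weight is at least 13): (f) net 89−74=15 ≥ 13 — meets.
  The employer carries the last stage.
Every stage carried; the employer prevails on this issue.
— Issue III —
Stage III.1 — burden on grievant; standard: the preponderance of the evidence (weight is at least 48).
    (g): 82 − 33 = 49 ≥ 48 [met]
  All elements met. The grievant retains the burden for Stage III.2.
Stage III.2 — burden on grievant; standard: any credible evidence (weight is at least 8).
    (h): 34 − 26 = 8 ≥ 8 [met]
    (i): 9 ≥ 8 [met]
  All elements met. The burden passes to the employer.
Stage III.3 — burden on employer; standard: any credible evidence (weight is at least 8).
    (j): 6 − 1 = 5 < 8 [not met]
  The employer does not carry Stage III.3.
So the grievant prevails on this issue.
Per-issue: Issue I → grievant; Issue II → employer; Issue III → grievant. The grievant must prevail on every issue; overall, the employer prevails.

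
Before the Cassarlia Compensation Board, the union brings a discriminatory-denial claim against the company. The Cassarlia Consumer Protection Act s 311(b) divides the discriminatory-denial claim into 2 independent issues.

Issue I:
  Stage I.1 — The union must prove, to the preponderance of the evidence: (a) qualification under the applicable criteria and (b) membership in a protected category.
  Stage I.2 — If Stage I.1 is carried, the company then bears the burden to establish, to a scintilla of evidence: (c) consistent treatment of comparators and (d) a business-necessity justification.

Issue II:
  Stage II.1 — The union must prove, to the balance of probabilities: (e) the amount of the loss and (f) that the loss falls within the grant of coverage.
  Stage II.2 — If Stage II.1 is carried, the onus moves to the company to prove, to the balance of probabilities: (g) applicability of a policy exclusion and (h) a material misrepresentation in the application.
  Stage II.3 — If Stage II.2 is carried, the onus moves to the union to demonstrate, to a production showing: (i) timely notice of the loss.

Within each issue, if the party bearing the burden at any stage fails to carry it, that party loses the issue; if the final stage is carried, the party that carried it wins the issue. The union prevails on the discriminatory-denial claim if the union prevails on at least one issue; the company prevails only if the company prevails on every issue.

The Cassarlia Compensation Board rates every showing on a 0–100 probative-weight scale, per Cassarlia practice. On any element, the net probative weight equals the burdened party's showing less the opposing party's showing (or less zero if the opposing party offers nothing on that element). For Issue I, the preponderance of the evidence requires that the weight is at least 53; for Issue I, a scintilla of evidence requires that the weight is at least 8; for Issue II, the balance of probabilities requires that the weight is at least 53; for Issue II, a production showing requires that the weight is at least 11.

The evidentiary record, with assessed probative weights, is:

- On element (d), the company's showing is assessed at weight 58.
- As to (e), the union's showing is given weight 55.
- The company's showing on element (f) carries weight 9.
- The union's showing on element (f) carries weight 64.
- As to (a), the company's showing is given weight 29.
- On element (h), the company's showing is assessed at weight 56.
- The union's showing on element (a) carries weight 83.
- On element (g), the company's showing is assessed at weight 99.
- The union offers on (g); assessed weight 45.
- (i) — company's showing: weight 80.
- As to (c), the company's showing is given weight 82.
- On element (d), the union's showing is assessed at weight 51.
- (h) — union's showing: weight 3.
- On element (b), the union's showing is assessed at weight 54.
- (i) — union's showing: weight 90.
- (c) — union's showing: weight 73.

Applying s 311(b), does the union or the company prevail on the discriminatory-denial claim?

— Issue I —
At Stage I.1 the union must meet the preponderance of the evidence (weight is at least 53): on (a) the weight is 83 less the opposing 29 gives net 54, which does reach 53, so (a) meets the standard; on (b) the weight is 54, which does reach 53, so (b) meets the standard.
  The union carries Stage I.1; the company now bears the burden.
At Stage I.2 the company must meet a scintilla of evidence (weight is at least 8): on (c) the weight is 82 less the opposing 73 gives net 9, which does reach 8, so (c) meets the standard; on (d) the weight is 58 less the opposing 51 gives net 7, < 8, so (d) does not meet the standard.
  Stage I.2 not carried; the company fails its burden.
So the union prevails on this issue.
— Issue II —
At Stage II.1 the union must meet the balance of probabilities (weight is at least 53): on (e) the weight is 55, ≥ 53, so (e) meets the standard; on (f) the weight is 64 less the opposing 9 gives net 55, ≥ 53, so (f) meets the standard.
  Stage II.1 carried; the burden shifts to the company.
At Stage II.2 the company must meet the balance of probabilities (weight is at least 53): on (g) the weight is 99 less the opposing 45 gives net 54, ≥ 53, so (g) meets the standard; on (h) the weight is 56 less the opposing 3 gives net 53, ≥ 53, so (h) meets the standard.
  Stage II.2 is satisfied; the onus moves to the union.
At Stage II.3 the union must meet a production showing (weight is at least 11): on (i) the weight is 90 less the opposing 80 gives net 10, < 11, so (i) does not meet the standard.
  The union does not carry Stage II.3.
So the company prevails on this issue.
Per-issue: Issue I → union; Issue II → company. The union must prevail on at least one issue; overall, the union prevails.

union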